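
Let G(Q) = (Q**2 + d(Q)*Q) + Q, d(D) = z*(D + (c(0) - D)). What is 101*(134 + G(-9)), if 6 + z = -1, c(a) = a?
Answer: 20806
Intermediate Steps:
z = -7 (z = -6 - 1 = -7)
d(D) = 0 (d(D) = -7*(D + (0 - D)) = -7*(D - D) = -7*0 = 0)
G(Q) = Q + Q**2 (G(Q) = (Q**2 + 0*Q) + Q = (Q**2 + 0) + Q = Q**2 + Q = Q + Q**2)
101*(134 + G(-9)) = 101*(134 - 9*(1 - 9)) = 101*(134 - 9*(-8)) = 101*(134 + 72) = 101*206 = 20806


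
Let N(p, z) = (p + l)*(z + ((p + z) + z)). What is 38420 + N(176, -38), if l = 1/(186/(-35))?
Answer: 147961/3 ≈ 49320.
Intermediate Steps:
l = -35/186 (l = 1/(186*(-1/35)) = 1/(-186/35) = -35/186 ≈ -0.18817)
N(p, z) = (-35/186 + p)*(p + 3*z) (N(p, z) = (p - 35/186)*(z + ((p + z) + z)) = (-35/186 + p)*(z + (p + 2*z)) = (-35/186 + p)*(p + 3*z))
38420 + N(176, -38) = 38420 + (176² - 35/62*(-38) - 35/186*176 + 3*176*(-38)) = 38420 + (30976 + 665/31 - 3080/93 - 20064) = 38420 + 32701/3 = 147961/3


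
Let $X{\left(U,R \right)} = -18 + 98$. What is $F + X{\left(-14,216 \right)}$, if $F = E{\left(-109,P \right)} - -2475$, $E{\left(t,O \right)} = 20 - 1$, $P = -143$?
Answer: $2574$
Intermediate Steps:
$E{\left(t,O \right)} = 19$
$X{\left(U,R \right)} = 80$
$F = 2494$ ($F = 19 - -2475 = 19 + 2475 = 2494$)
$F + X{\left(-14,216 \right)} = 2494 + 80 = 2574$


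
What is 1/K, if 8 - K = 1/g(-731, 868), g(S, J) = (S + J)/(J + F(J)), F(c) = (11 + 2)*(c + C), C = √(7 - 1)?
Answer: -757336/61117061 + 1781*√6/122234122 ≈ -0.012356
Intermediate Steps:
C = √6 ≈ 2.4495
F(c) = 13*c + 13*√6 (F(c) = (11 + 2)*(c + √6) = 13*(c + √6) = 13*c + 13*√6)
g(S, J) = (J + S)/(13*√6 + 14*J) (g(S, J) = (S + J)/(J + (13*J + 13*√6)) = (J + S)/(13*√6 + 14*J))
K = -11056/137 - 13*√6/137 (K = 8 - 1/((868 - 731)/(13*√6 + 14*868)) = 8 - 1/(137/(13*√6 + 12152)) = 8 - 1/(137/(12152 + 13*√6)) = 8 - (12152/137 + 13*√6/137) = 8 + (-12152/137 - 13*√6/137) = -11056/137 - 13*√6/137 ≈ -80.933)
1/K = 1/(-11056/137 - 13*√6/137)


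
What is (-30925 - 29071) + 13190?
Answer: -46806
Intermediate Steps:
(-30925 - 29071) + 13190 = -59996 + 13190 = -46806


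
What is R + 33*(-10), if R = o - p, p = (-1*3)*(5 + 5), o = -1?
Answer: -301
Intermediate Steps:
p = -30 (p = -3*10 = -30)
R = 29 (R = -1 - 1*(-30) = -1 + 30 = 29)
R + 33*(-10) = 29 + 33*(-10) = 29 - 330 = -301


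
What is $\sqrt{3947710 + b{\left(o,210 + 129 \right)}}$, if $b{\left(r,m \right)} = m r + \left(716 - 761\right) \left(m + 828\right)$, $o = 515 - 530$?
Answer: $7 \sqrt{79390} \approx 1972.3$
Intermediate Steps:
$o = -15$ ($o = 515 - 530 = -15$)
$b{\left(r,m \right)} = -37260 - 45 m + m r$ ($b{\left(r,m \right)} = m r - 45 \left(828 + m\right) = m r - \left(37260 + 45 m\right) = -37260 - 45 m + m r$)
$\sqrt{3947710 + b{\left(o,210 + 129 \right)}} = \sqrt{3947710 - \left(37260 + 45 \left(210 + 129\right) - \left(210 + 129\right) \left(-15\right)\right)} = \sqrt{3947710 - 57600} = \sqrt{3890110} = 7 \sqrt{79390}$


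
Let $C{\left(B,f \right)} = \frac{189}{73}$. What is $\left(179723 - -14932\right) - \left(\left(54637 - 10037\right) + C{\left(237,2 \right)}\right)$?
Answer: $\frac{10953826}{73} \approx 1.5005 \cdot 10^{5}$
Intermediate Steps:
$C{\left(B,f \right)} = \frac{189}{73}$ ($C{\left(B,f \right)} = 189 \cdot \frac{1}{73} = \frac{189}{73}$)
$\left(179723 - -14932\right) - \left(\left(54637 - 10037\right) + C{\left(237,2 \right)}\right) = \left(179723 - -14932\right) - \left(\left(54637 - 10037\right) + \frac{189}{73}\right) = \left(179723 + 14932\right) - \left(44600 + \frac{189}{73}\right) = 194655 - \frac{3255989}{73} = \frac{10953826}{73}$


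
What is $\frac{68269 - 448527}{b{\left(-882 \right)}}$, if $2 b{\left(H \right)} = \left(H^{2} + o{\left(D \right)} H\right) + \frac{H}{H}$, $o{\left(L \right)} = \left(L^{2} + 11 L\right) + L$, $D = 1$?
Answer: $- \frac{760516}{766459} \approx -0.99225$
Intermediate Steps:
$o{\left(L \right)} = L^{2} + 12 L$
$b{\left(H \right)} = \frac{1}{2} + \frac{H^{2}}{2} + \frac{13 H}{2}$ ($b{\left(H \right)} = \frac{\left(H^{2} + 1 \left(12 + 1\right) H\right) + \frac{H}{H}}{2} = \frac{\left(H^{2} + 1 \cdot 13 H\right) + 1}{2} = \frac{\left(H^{2} + 13 H\right) + 1}{2} = \frac{1 + H^{2} + 13 H}{2} = \frac{1}{2} + \frac{H^{2}}{2} + \frac{13 H}{2}$)
$\frac{68269 - 448527}{b{\left(-882 \right)}} = \frac{68269 - 448527}{\frac{1}{2} + \frac{\left(-882\right)^{2}}{2} + \frac{13}{2} \left(-882\right)} = - \frac{380258}{\frac{1}{2} + \frac{1}{2} \cdot 777924 - 5733} = - \frac{380258}{\frac{1}{2} + 388962 - 5733} = - \frac{380258}{\frac{766459}{2}} = \left(-380258\right) \frac{2}{766459} = - \frac{760516}{766459}$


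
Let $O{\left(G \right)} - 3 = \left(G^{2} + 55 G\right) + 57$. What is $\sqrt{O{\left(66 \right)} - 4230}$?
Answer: $6 \sqrt{106} \approx 61.774$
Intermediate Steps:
$O{\left(G \right)} = 60 + G^{2} + 55 G$ ($O{\left(G \right)} = 3 + \left(\left(G^{2} + 55 G\right) + 57\right) = 3 + \left(57 + G^{2} + 55 G\right) = 60 + G^{2} + 55 G$)
$\sqrt{O{\left(66 \right)} - 4230} = \sqrt{\left(60 + 66^{2} + 55 \cdot 66\right) - 4230} = \sqrt{\left(60 + 4356 + 3630\right) - 4230} = \sqrt{8046 - 4230} = \sqrt{3816} = 6 \sqrt{106}$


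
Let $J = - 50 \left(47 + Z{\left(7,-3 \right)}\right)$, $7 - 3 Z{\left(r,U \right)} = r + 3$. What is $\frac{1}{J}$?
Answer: $- \frac{1}{2300} \approx -0.00043478$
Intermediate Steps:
$Z{\left(r,U \right)} = \frac{4}{3} - \frac{r}{3}$ ($Z{\left(r,U \right)} = \frac{7}{3} - \frac{r + 3}{3} = \frac{7}{3} - \frac{3 + r}{3} = \frac{7}{3} - \left(1 + \frac{r}{3}\right) = \frac{4}{3} - \frac{r}{3}$)
$J = -2300$ ($J = - 50 \left(47 + \left(\frac{4}{3} - \frac{7}{3}\right)\right) = - 50 \left(47 - 1\right) = \left(-50\right) 46 = -2300$)
$\frac{1}{J} = \frac{1}{-2300} = - \frac{1}{2300}$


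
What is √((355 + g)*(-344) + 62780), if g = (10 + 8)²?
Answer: 2*I*√42699 ≈ 413.27*I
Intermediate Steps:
g = 324 (g = 18² = 324)
√((355 + g)*(-344) + 62780) = √((355 + 324)*(-344) + 62780) = √(679*(-344) + 62780) = √(-233576 + 62780) = √(-170796) = 2*I*√42699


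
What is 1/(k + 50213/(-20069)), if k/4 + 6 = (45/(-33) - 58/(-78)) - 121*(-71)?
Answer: 8609601/295610803547 ≈ 2.9125e-5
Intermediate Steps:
k = 14730796/429 (k = -24 + 4*((45/(-33) - 58/(-78)) - 121*(-71)) = -24 + 4*((45*(-1/33) - 58*(-1/78)) + 8591) = -24 + 4*((-15/11 + 29/39) + 8591) = -24 + 4*(-266/429 + 8591) = -24 + 4*(3685273/429) = -24 + 14741092/429 = 14730796/429 ≈ 34338.)
1/(k + 50213/(-20069)) = 1/(14730796/429 + 50213/(-20069)) = 1/(14730796/429 + 50213*(-1/20069)) = 1/(14730796/429 - 50213/20069) = 1/(295610803547/8609601) = 8609601/295610803547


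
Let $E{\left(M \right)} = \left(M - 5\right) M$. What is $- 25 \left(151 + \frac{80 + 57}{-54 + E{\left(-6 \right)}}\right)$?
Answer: $- \frac{48725}{12} \approx -4060.4$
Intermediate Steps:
$E{\left(M \right)} = M \left(-5 + M\right)$ ($E{\left(M \right)} = \left(-5 + M\right) M = M \left(-5 + M\right)$)
$- 25 \left(151 + \frac{80 + 57}{-54 + E{\left(-6 \right)}}\right) = - 25 \left(151 + \frac{80 + 57}{-54 - 6 \left(-5 - 6\right)}\right) = - 25 \left(151 + \frac{137}{-54 - -66}\right) = - 25 \left(151 + \frac{137}{-54 + 66}\right) = - 25 \left(151 + \frac{137}{12}\right) = \left(-25\right) \frac{1949}{12} = - \frac{48725}{12}$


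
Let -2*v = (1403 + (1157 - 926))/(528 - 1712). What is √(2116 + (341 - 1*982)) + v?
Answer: 817/1184 + 5*√59 ≈ 39.096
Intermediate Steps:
v = 817/1184 (v = -(1403 + (1157 - 926))/(2*(528 - 1712)) = -(1403 + 231)/(2*(-1184)) = -817*(-1)/1184 = -½*(-817/592) = 817/1184 ≈ 0.69003)
√(2116 + (341 - 1*982)) + v = √(2116 + (341 - 1*982)) + 817/1184 = √(2116 + (341 - 982)) + 817/1184 = √(2116 - 641) + 817/1184 = √1475 + 817/1184 = 5*√59 + 817/1184 = 817/1184 + 5*√59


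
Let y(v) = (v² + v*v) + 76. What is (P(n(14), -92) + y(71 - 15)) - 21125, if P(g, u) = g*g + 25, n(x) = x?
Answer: -14556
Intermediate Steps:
P(g, u) = 25 + g² (P(g, u) = g² + 25 = 25 + g²)
y(v) = 76 + 2*v² (y(v) = (v² + v²) + 76 = 2*v² + 76 = 76 + 2*v²)
(P(n(14), -92) + y(71 - 15)) - 21125 = ((25 + 14²) + (76 + 2*(71 - 15)²)) - 21125 = ((25 + 196) + (76 + 2*56²)) - 21125 = (221 + (76 + 2*3136)) - 21125 = (221 + (76 + 6272)) - 21125 = (221 + 6348) - 21125 = 6569 - 21125 = -14556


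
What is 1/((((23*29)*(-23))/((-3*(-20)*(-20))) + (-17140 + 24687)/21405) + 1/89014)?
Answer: 76213786800/1001202155269 ≈ 0.076122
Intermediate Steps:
1/((((23*29)*(-23))/((-3*(-20)*(-20))) + (-17140 + 24687)/21405) + 1/89014) = 1/(((667*(-23))/((60*(-20))) + 7547*(1/21405)) + 1/89014) = 1/((-15341/(-1200) + 7547/21405) + 1/89014) = 1/((-15341*(-1/1200) + 7547/21405) + 1/89014) = 1/((15341/1200 + 7547/21405) + 1/89014) = 1/(22495367/1712400 + 1/89014) = 1/(1001202155269/76213786800) = 76213786800/1001202155269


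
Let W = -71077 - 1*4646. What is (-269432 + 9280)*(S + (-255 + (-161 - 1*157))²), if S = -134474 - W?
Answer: -70131255856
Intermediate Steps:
W = -75723 (W = -71077 - 4646 = -75723)
S = -58751 (S = -134474 - 1*(-75723) = -134474 + 75723 = -58751)
(-269432 + 9280)*(S + (-255 + (-161 - 1*157))²) = (-269432 + 9280)*(-58751 + (-255 + (-161 - 1*157))²) = -260152*(-58751 + (-255 + (-161 - 157))²) = -260152*(-58751 + (-255 - 318)²) = -260152*(-58751 + (-573)²) = -260152*(-58751 + 328329) = -260152*269578 = -70131255856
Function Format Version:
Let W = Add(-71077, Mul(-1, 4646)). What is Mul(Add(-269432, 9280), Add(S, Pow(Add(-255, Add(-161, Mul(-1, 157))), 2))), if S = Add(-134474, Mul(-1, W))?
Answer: -70131255856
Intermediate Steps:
W = -75723 (W = Add(-71077, -4646) = -75723)
S = -58751 (S = Add(-134474, Mul(-1, -75723)) = Add(-134474, 75723) = -58751)
Mul(Add(-269432, 9280), Add(S, Pow(Add(-255, Add(-161, Mul(-1, 157))), 2))) = Mul(Add(-269432, 9280), Add(-58751, Pow(Add(-255, Add(-161, Mul(-1, 157))), 2))) = Mul(-260152, Add(-58751, Pow(Add(-255, Add(-161, -157)), 2))) = Mul(-260152, Add(-58751, Pow(Add(-255, -318), 2))) = Mul(-260152, Add(-58751, Pow(-573, 2))) = Mul(-260152, Add(-58751, 328329)) = Mul(-260152, 269578) = -70131255856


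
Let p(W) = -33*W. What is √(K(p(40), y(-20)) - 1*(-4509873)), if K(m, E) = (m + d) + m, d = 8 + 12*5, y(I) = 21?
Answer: √4507301 ≈ 2123.0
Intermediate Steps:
d = 68 (d = 8 + 60 = 68)
K(m, E) = 68 + 2*m (K(m, E) = (m + 68) + m = (68 + m) + m = 68 + 2*m)
√(K(p(40), y(-20)) - 1*(-4509873)) = √((68 + 2*(-33*40)) - 1*(-4509873)) = √((68 + 2*(-1320)) + 4509873) = √((68 - 2640) + 4509873) = √(-2572 + 4509873) = √4507301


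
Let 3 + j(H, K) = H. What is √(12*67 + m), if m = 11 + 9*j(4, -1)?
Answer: 2*√206 ≈ 28.705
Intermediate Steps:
j(H, K) = -3 + H
m = 20 (m = 11 + 9*(-3 + 4) = 11 + 9*1 = 11 + 9 = 20)
√(12*67 + m) = √(12*67 + 20) = √(804 + 20) = √824 = 2*√206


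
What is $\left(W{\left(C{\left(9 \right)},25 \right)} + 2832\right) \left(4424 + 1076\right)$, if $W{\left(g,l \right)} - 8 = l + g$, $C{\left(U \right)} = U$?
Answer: $15807000$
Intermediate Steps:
$W{\left(g,l \right)} = 8 + g + l$ ($W{\left(g,l \right)} = 8 + \left(l + g\right) = 8 + \left(g + l\right) = 8 + g + l$)
$\left(W{\left(C{\left(9 \right)},25 \right)} + 2832\right) \left(4424 + 1076\right) = \left(\left(8 + 9 + 25\right) + 2832\right) \left(4424 + 1076\right) = \left(42 + 2832\right) 5500 = 2874 \cdot 5500 = 15807000$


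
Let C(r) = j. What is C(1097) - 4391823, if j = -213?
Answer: -4392036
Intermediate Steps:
C(r) = -213
C(1097) - 4391823 = -213 - 4391823 = -4392036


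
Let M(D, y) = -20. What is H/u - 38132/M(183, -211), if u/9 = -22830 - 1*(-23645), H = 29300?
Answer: 14014211/7335 ≈ 1910.6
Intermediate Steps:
u = 7335 (u = 9*(-22830 - 1*(-23645)) = 9*(-22830 + 23645) = 9*815 = 7335)
H/u - 38132/M(183, -211) = 29300/7335 - 38132/(-20) = 29300*(1/7335) - 38132*(-1/20) = 5860/1467 + 9533/5 = 14014211/7335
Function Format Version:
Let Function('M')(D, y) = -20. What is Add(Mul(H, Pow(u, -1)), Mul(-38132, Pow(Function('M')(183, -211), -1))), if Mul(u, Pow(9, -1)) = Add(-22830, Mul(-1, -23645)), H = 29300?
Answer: Rational(14014211, 7335) ≈ 1910.6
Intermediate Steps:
u = 7335 (u = Mul(9, Add(-22830, Mul(-1, -23645))) = Mul(9, Add(-22830, 23645)) = Mul(9, 815) = 7335)
Add(Mul(H, Pow(u, -1)), Mul(-38132, Pow(Function('M')(183, -211), -1))) = Add(Mul(29300, Pow(7335, -1)), Mul(-38132, Pow(-20, -1))) = Add(Mul(29300, Rational(1, 7335)), Mul(-38132, Rational(-1, 20))) = Add(Rational(5860, 1467), Rational(9533, 5)) = Rational(14014211, 7335)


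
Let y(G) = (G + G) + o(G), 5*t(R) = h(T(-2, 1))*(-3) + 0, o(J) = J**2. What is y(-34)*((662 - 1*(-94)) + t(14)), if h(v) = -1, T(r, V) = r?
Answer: 4115904/5 ≈ 8.2318e+5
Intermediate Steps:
t(R) = 3/5 (t(R) = (-1*(-3) + 0)/5 = (3 + 0)/5 = (1/5)*3 = 3/5)
y(G) = G**2 + 2*G (y(G) = (G + G) + G**2 = 2*G + G**2 = G**2 + 2*G)
y(-34)*((662 - 1*(-94)) + t(14)) = (-34*(2 - 34))*((662 - 1*(-94)) + 3/5) = (-34*(-32))*((662 + 94) + 3/5) = 1088*(756 + 3/5) = 1088*(3783/5) = 4115904/5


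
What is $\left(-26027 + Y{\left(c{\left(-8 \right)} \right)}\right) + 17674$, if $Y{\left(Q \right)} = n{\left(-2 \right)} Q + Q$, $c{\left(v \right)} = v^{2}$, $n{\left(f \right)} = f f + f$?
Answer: $-8161$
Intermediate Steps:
$n{\left(f \right)} = f + f^{2}$ ($n{\left(f \right)} = f^{2} + f = f + f^{2}$)
$Y{\left(Q \right)} = 3 Q$ ($Y{\left(Q \right)} = - 2 \left(1 - 2\right) Q + Q = \left(-2\right) \left(-1\right) Q + Q = 2 Q + Q = 3 Q$)
$\left(-26027 + Y{\left(c{\left(-8 \right)} \right)}\right) + 17674 = \left(-26027 + 3 \left(-8\right)^{2}\right) + 17674 = \left(-26027 + 3 \cdot 64\right) + 17674 = \left(-26027 + 192\right) + 17674 = -25835 + 17674 = -8161$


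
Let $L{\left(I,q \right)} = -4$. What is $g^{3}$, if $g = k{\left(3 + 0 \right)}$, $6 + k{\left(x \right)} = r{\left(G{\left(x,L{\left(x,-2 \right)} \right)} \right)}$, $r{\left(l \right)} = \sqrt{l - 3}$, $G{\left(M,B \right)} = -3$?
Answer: $-108 + 102 i \sqrt{6} \approx -108.0 + 249.85 i$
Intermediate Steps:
$r{\left(l \right)} = \sqrt{-3 + l}$
$k{\left(x \right)} = -6 + i \sqrt{6}$ ($k{\left(x \right)} = -6 + \sqrt{-3 - 3} = -6 + \sqrt{-6} = -6 + i \sqrt{6}$)
$g = -6 + i \sqrt{6} \approx -6.0 + 2.4495 i$
$g^{3} = \left(-6 + i \sqrt{6}\right)^{3}$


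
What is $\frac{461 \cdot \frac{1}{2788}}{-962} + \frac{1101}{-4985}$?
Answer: $- \frac{2955241741}{13370049160} \approx -0.22103$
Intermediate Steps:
$\frac{461 \cdot \frac{1}{2788}}{-962} + \frac{1101}{-4985} = 461 \cdot \frac{1}{2788} \left(- \frac{1}{962}\right) + 1101 \left(- \frac{1}{4985}\right) = \frac{461}{2788} \left(- \frac{1}{962}\right) - \frac{1101}{4985} = - \frac{461}{2682056} - \frac{1101}{4985} = - \frac{2955241741}{13370049160}$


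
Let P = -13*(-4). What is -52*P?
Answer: -2704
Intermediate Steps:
P = 52
-52*P = -52*52 = -2704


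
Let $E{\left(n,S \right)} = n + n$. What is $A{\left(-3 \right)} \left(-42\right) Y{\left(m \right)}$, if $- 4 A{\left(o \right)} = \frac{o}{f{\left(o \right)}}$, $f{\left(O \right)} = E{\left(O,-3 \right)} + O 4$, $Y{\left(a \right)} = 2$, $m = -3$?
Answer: $\frac{7}{2} \approx 3.5$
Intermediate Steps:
$E{\left(n,S \right)} = 2 n$
$f{\left(O \right)} = 6 O$ ($f{\left(O \right)} = 2 O + O 4 = 2 O + 4 O = 6 O$)
$A{\left(o \right)} = - \frac{1}{24}$ ($A{\left(o \right)} = - \frac{o \frac{1}{6 o}}{4} = \left(- \frac{1}{4}\right) \frac{1}{6} = - \frac{1}{24}$)
$A{\left(-3 \right)} \left(-42\right) Y{\left(m \right)} = \left(- \frac{1}{24}\right) \left(-42\right) 2 = \frac{7}{4} \cdot 2 = \frac{7}{2}$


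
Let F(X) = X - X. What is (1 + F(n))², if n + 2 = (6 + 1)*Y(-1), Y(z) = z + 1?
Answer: 1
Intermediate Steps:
Y(z) = 1 + z
n = -2 (n = -2 + (6 + 1)*(1 - 1) = -2 + 7*0 = -2 + 0 = -2)
F(X) = 0
(1 + F(n))² = (1 + 0)² = 1² = 1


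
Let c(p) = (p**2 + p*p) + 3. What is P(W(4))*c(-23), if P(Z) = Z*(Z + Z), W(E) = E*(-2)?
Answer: 135808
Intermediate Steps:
W(E) = -2*E
P(Z) = 2*Z**2 (P(Z) = Z*(2*Z) = 2*Z**2)
c(p) = 3 + 2*p**2 (c(p) = (p**2 + p**2) + 3 = 2*p**2 + 3 = 3 + 2*p**2)
P(W(4))*c(-23) = (2*(-2*4)**2)*(3 + 2*(-23)**2) = (2*(-8)**2)*(3 + 2*529) = (2*64)*(3 + 1058) = 128*1061 = 135808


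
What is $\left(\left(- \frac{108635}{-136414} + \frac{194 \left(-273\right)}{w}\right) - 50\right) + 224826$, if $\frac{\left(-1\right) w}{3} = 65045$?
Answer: $\frac{1994457853273211}{8873048630} \approx 2.2478 \cdot 10^{5}$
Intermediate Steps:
$w = -195135$ ($w = \left(-3\right) 65045 = -195135$)
$\left(\left(- \frac{108635}{-136414} + \frac{194 \left(-273\right)}{w}\right) - 50\right) + 224826 = \left(\left(- \frac{108635}{-136414} + \frac{194 \left(-273\right)}{-195135}\right) - 50\right) + 224826 = \left(\left(\left(-108635\right) \left(- \frac{1}{136414}\right) - - \frac{17654}{65045}\right) - 50\right) + 224826 = \left(\left(\frac{108635}{136414} + \frac{17654}{65045}\right) - 50\right) + 224826 = \left(\frac{9474416331}{8873048630} - 50\right) + 224826 = - \frac{434178015169}{8873048630} + 224826 = \frac{1994457853273211}{8873048630}$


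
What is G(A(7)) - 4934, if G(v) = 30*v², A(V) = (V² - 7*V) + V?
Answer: -3464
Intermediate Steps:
A(V) = V² - 6*V
G(A(7)) - 4934 = 30*(7*(-6 + 7))² - 4934 = 30*(7*1)² - 4934 = 30*7² - 4934 = 30*49 - 4934 = 1470 - 4934 = -3464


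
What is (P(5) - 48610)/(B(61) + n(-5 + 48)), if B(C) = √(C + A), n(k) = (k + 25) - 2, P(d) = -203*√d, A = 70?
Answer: -641652/845 - 13398*√5/4225 + 203*√655/4225 + 9722*√131/845 ≈ -633.53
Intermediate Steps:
n(k) = 23 + k (n(k) = (25 + k) - 2 = 23 + k)
B(C) = √(70 + C) (B(C) = √(C + 70) = √(70 + C))
(P(5) - 48610)/(B(61) + n(-5 + 48)) = (-203*√5 - 48610)/(√(70 + 61) + (23 + (-5 + 48))) = (-48610 - 203*√5)/(√131 + (23 + 43)) = (-48610 - 203*√5)/(√131 + 66) = (-48610 - 203*√5)/(66 + √131)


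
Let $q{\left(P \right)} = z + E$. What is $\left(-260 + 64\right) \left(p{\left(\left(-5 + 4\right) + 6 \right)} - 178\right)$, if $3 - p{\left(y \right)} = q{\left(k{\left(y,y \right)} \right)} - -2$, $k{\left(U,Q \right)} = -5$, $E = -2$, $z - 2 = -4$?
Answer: $33908$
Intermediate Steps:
$z = -2$ ($z = 2 - 4 = -2$)
$q{\left(P \right)} = -4$ ($q{\left(P \right)} = -2 - 2 = -4$)
$p{\left(y \right)} = 5$ ($p{\left(y \right)} = 3 - \left(-4 - -2\right) = 3 - \left(-4 + 2\right) = 3 - -2 = 3 + 2 = 5$)
$\left(-260 + 64\right) \left(p{\left(\left(-5 + 4\right) + 6 \right)} - 178\right) = \left(-260 + 64\right) \left(5 - 178\right) = \left(-196\right) \left(-173\right) = 33908$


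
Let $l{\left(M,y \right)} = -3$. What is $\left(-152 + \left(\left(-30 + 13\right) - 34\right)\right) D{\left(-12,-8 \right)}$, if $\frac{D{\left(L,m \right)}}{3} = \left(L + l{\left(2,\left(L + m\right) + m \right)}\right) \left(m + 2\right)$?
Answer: $-54810$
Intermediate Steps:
$D{\left(L,m \right)} = 3 \left(-3 + L\right) \left(2 + m\right)$ ($D{\left(L,m \right)} = 3 \left(L - 3\right) \left(m + 2\right) = 3 \left(-3 + L\right) \left(2 + m\right)$)
$\left(-152 + \left(\left(-30 + 13\right) - 34\right)\right) D{\left(-12,-8 \right)} = \left(-152 + \left(\left(-30 + 13\right) - 34\right)\right) \left(-18 - -72 + 6 \left(-12\right) + 3 \left(-12\right) \left(-8\right)\right) = \left(-152 - 51\right) \left(-18 + 72 - 72 + 288\right) = \left(-152 - 51\right) 270 = \left(-203\right) 270 = -54810$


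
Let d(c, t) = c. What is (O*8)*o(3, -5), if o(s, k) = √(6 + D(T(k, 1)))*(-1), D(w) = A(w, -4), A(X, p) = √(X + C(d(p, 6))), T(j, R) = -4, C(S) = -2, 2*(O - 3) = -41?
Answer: 140*√(6 + I*√6) ≈ 349.73 + 68.639*I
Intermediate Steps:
O = -35/2 (O = 3 + (½)*(-41) = 3 - 41/2 = -35/2 ≈ -17.500)
A(X, p) = √(-2 + X) (A(X, p) = √(X - 2) = √(-2 + X))
D(w) = √(-2 + w)
o(s, k) = -√(6 + I*√6) (o(s, k) = √(6 + √(-2 - 4))*(-1) = √(6 + √(-6))*(-1) = √(6 + I*√6)*(-1) = -√(6 + I*√6))
(O*8)*o(3, -5) = (-35/2*8)*(-√(6 + I*√6)) = -(-140)*√(6 + I*√6) = 140*√(6 + I*√6)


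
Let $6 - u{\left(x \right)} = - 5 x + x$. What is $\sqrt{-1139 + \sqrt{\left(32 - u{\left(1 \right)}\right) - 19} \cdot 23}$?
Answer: $\sqrt{-1139 + 23 \sqrt{3}} \approx 33.154 i$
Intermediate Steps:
$u{\left(x \right)} = 6 + 4 x$ ($u{\left(x \right)} = 6 - \left(- 5 x + x\right) = 6 - - 4 x = 6 + 4 x$)
$\sqrt{-1139 + \sqrt{\left(32 - u{\left(1 \right)}\right) - 19} \cdot 23} = \sqrt{-1139 + \sqrt{\left(32 - \left(6 + 4 \cdot 1\right)\right) - 19} \cdot 23} = \sqrt{-1139 + \sqrt{\left(32 - \left(6 + 4\right)\right) - 19} \cdot 23} = \sqrt{-1139 + \sqrt{\left(32 - 10\right) - 19} \cdot 23} = \sqrt{-1139 + \sqrt{22 - 19} \cdot 23} = \sqrt{-1139 + \sqrt{3} \cdot 23} = \sqrt{-1139 + 23 \sqrt{3}}$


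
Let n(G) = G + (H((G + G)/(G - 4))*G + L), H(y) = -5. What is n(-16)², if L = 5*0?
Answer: 4096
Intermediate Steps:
L = 0
n(G) = -4*G (n(G) = G + (-5*G + 0) = G - 5*G = -4*G)
n(-16)² = (-4*(-16))² = 64² = 4096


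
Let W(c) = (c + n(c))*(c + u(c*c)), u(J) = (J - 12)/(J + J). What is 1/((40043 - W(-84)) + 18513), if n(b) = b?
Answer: 7/311695 ≈ 2.2458e-5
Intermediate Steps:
u(J) = (-12 + J)/(2*J) (u(J) = (-12 + J)/((2*J)) = (-12 + J)*(1/(2*J)) = (-12 + J)/(2*J))
W(c) = 2*c*(c + (-12 + c**2)/(2*c**2)) (W(c) = (c + c)*(c + (-12 + c*c)/(2*((c*c)))) = (2*c)*(c + (-12 + c**2)/(2*(c**2))) = (2*c)*(c + (-12 + c**2)/(2*c**2)) = 2*c*(c + (-12 + c**2)/(2*c**2)))
1/((40043 - W(-84)) + 18513) = 1/((40043 - (-84 - 12/(-84) + 2*(-84)**2)) + 18513) = 1/((40043 - (-84 - 12*(-1/84) + 2*7056)) + 18513) = 1/((40043 - (-84 + 1/7 + 14112)) + 18513) = 1/((40043 - 1*98197/7) + 18513) = 1/((40043 - 98197/7) + 18513) = 1/(182104/7 + 18513) = 1/(311695/7) = 7/311695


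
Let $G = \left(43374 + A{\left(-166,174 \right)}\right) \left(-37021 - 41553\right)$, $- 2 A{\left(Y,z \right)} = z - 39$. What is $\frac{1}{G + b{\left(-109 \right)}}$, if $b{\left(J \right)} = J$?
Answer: $- \frac{1}{3402765040} \approx -2.9388 \cdot 10^{-10}$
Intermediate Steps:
$A{\left(Y,z \right)} = \frac{39}{2} - \frac{z}{2}$ ($A{\left(Y,z \right)} = - \frac{z - 39}{2} = - \frac{-39 + z}{2} = \frac{39}{2} - \frac{z}{2}$)
$G = -3402764931$ ($G = \left(43374 + \left(\frac{39}{2} - 87\right)\right) \left(-37021 - 41553\right) = \left(43374 + \left(\frac{39}{2} - 87\right)\right) \left(-78574\right) = \left(43374 - \frac{135}{2}\right) \left(-78574\right) = \frac{86613}{2} \left(-78574\right) = -3402764931$)
$\frac{1}{G + b{\left(-109 \right)}} = \frac{1}{-3402764931 - 109} = \frac{1}{-3402765040} = - \frac{1}{3402765040}$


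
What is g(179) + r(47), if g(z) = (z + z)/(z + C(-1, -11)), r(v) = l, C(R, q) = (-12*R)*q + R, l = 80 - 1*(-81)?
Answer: 3882/23 ≈ 168.78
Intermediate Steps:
l = 161 (l = 80 + 81 = 161)
C(R, q) = R - 12*R*q (C(R, q) = -12*R*q + R = R - 12*R*q)
r(v) = 161
g(z) = 2*z/(-133 + z) (g(z) = (z + z)/(z - (1 - 12*(-11))) = (2*z)/(z - (1 + 132)) = (2*z)/(z - 1*133) = (2*z)/(z - 133) = (2*z)/(-133 + z) = 2*z/(-133 + z))
g(179) + r(47) = 2*179/(-133 + 179) + 161 = 2*179/46 + 161 = 2*179*(1/46) + 161 = 179/23 + 161 = 3882/23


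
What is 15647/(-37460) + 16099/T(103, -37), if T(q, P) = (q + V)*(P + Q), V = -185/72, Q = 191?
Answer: 12998421251/20857241020 ≈ 0.62321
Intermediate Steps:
V = -185/72 (V = -185*1/72 = -185/72 ≈ -2.5694)
T(q, P) = (191 + P)*(-185/72 + q) (T(q, P) = (q - 185/72)*(P + 191) = (-185/72 + q)*(191 + P) = (191 + P)*(-185/72 + q))
15647/(-37460) + 16099/T(103, -37) = 15647/(-37460) + 16099/(-35335/72 + 191*103 - 185/72*(-37) - 37*103) = 15647*(-1/37460) + 16099/(-35335/72 + 19673 + 6845/72 - 3811) = -15647/37460 + 16099/(556787/36) = -15647/37460 + 16099*(36/556787) = -15647/37460 + 579564/556787 = 12998421251/20857241020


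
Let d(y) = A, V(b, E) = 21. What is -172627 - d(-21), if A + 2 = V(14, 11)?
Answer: -172646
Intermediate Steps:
A = 19 (A = -2 + 21 = 19)
d(y) = 19
-172627 - d(-21) = -172627 - 1*19 = -172627 - 19 = -172646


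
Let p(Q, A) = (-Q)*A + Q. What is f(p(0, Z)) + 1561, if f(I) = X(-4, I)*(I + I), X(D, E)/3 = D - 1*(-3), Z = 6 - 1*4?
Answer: 1561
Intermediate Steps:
Z = 2 (Z = 6 - 4 = 2)
X(D, E) = 9 + 3*D (X(D, E) = 3*(D - 1*(-3)) = 3*(D + 3) = 3*(3 + D) = 9 + 3*D)
p(Q, A) = Q - A*Q (p(Q, A) = -A*Q + Q = Q - A*Q)
f(I) = -6*I (f(I) = (9 + 3*(-4))*(I + I) = (9 - 12)*(2*I) = -6*I)
f(p(0, Z)) + 1561 = -0*(1 - 1*2) + 1561 = -0*(1 - 2) + 1561 = -0*(-1) + 1561 = -6*0 + 1561 = 0 + 1561 = 1561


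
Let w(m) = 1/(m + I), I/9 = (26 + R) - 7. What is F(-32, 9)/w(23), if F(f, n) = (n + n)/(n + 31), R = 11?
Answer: 2637/20 ≈ 131.85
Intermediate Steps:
I = 270 (I = 9*((26 + 11) - 7) = 9*(37 - 7) = 9*30 = 270)
F(f, n) = 2*n/(31 + n) (F(f, n) = (2*n)/(31 + n) = 2*n/(31 + n))
w(m) = 1/(270 + m) (w(m) = 1/(m + 270) = 1/(270 + m))
F(-32, 9)/w(23) = (2*9/(31 + 9))/(1/(270 + 23)) = (2*9/40)/(1/293) = (2*9*(1/40))/(1/293) = (9/20)*293 = 2637/20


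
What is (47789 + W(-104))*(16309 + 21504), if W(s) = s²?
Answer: 2216030865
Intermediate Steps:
(47789 + W(-104))*(16309 + 21504) = (47789 + (-104)²)*(16309 + 21504) = (47789 + 10816)*37813 = 58605*37813 = 2216030865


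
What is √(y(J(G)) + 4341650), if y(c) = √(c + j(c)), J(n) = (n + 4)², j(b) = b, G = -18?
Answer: √(4341650 + 14*√2) ≈ 2083.7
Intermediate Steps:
J(n) = (4 + n)²
y(c) = √2*√c (y(c) = √(c + c) = √(2*c) = √2*√c)
√(y(J(G)) + 4341650) = √(√2*√((4 - 18)²) + 4341650) = √(√2*√((-14)²) + 4341650) = √(√2*√196 + 4341650) = √(√2*14 + 4341650) = √(14*√2 + 4341650) = √(4341650 + 14*√2)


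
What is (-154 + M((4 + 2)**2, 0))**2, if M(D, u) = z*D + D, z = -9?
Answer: 195364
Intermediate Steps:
M(D, u) = -8*D (M(D, u) = -9*D + D = -8*D)
(-154 + M((4 + 2)**2, 0))**2 = (-154 - 8*(4 + 2)**2)**2 = (-154 - 8*6**2)**2 = (-154 - 8*36)**2 = (-154 - 288)**2 = (-442)**2 = 195364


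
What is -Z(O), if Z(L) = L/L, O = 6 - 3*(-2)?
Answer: -1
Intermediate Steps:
O = 12 (O = 6 + 6 = 12)
Z(L) = 1
-Z(O) = -1*1 = -1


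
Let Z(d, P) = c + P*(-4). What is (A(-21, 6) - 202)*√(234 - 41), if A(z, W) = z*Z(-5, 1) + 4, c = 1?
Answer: -135*√193 ≈ -1875.5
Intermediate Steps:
Z(d, P) = 1 - 4*P (Z(d, P) = 1 + P*(-4) = 1 - 4*P)
A(z, W) = 4 - 3*z (A(z, W) = z*(1 - 4*1) + 4 = z*(1 - 4) + 4 = z*(-3) + 4 = -3*z + 4 = 4 - 3*z)
(A(-21, 6) - 202)*√(234 - 41) = ((4 - 3*(-21)) - 202)*√(234 - 41) = ((4 + 63) - 202)*√193 = (67 - 202)*√193 = -135*√193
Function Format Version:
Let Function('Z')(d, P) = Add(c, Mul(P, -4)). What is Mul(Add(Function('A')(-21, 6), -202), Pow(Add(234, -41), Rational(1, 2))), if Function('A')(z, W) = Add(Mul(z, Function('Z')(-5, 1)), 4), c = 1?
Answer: Mul(-135, Pow(193, Rational(1, 2))) ≈ -1875.5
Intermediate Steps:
Function('Z')(d, P) = Add(1, Mul(-4, P)) (Function('Z')(d, P) = Add(1, Mul(P, -4)) = Add(1, Mul(-4, P)))
Function('A')(z, W) = Add(4, Mul(-3, z)) (Function('A')(z, W) = Add(Mul(z, Add(1, Mul(-4, 1))), 4) = Add(Mul(z, Add(1, -4)), 4) = Add(Mul(z, -3), 4) = Add(Mul(-3, z), 4) = Add(4, Mul(-3, z)))
Mul(Add(Function('A')(-21, 6), -202), Pow(Add(234, -41), Rational(1, 2))) = Mul(Add(Add(4, Mul(-3, -21)), -202), Pow(Add(234, -41), Rational(1, 2))) = Mul(Add(Add(4, 63), -202), Pow(193, Rational(1, 2))) = Mul(Add(67, -202), Pow(193, Rational(1, 2))) = Mul(-135, Pow(193, Rational(1, 2)))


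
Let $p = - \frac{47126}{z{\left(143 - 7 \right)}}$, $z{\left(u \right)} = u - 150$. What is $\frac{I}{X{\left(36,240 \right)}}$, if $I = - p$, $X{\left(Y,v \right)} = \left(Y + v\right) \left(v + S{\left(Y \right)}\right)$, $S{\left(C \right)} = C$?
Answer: $- \frac{23563}{533232} \approx -0.044189$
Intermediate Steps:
$z{\left(u \right)} = -150 + u$
$X{\left(Y,v \right)} = \left(Y + v\right)^{2}$ ($X{\left(Y,v \right)} = \left(Y + v\right) \left(v + Y\right) = \left(Y + v\right) \left(Y + v\right) = \left(Y + v\right)^{2}$)
$p = \frac{23563}{7}$ ($p = - \frac{47126}{-150 + \left(143 - 7\right)} = - \frac{47126}{-150 + 136} = - \frac{47126}{-14} = \left(-47126\right) \left(- \frac{1}{14}\right) = \frac{23563}{7} \approx 3366.1$)
$I = - \frac{23563}{7}$ ($I = \left(-1\right) \frac{23563}{7} = - \frac{23563}{7} \approx -3366.1$)
$\frac{I}{X{\left(36,240 \right)}} = - \frac{23563}{7 \left(36^{2} + 240^{2} + 2 \cdot 36 \cdot 240\right)} = - \frac{23563}{7 \left(1296 + 57600 + 17280\right)} = - \frac{23563}{7 \cdot 76176} = \left(- \frac{23563}{7}\right) \frac{1}{76176} = - \frac{23563}{533232}$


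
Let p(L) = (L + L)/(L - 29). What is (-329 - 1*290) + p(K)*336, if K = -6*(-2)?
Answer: -18587/17 ≈ -1093.4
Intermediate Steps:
K = 12
p(L) = 2*L/(-29 + L) (p(L) = (2*L)/(-29 + L) = 2*L/(-29 + L))
(-329 - 1*290) + p(K)*336 = (-329 - 1*290) + (2*12/(-29 + 12))*336 = (-329 - 290) + (2*12/(-17))*336 = -619 + (2*12*(-1/17))*336 = -619 - 24/17*336 = -619 - 8064/17 = -18587/17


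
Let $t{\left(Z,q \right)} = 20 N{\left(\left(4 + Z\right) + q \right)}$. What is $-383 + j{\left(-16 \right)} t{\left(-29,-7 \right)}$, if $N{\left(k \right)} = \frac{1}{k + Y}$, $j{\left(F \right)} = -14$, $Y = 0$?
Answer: $- \frac{1497}{4} \approx -374.25$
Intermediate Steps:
$N{\left(k \right)} = \frac{1}{k}$ ($N{\left(k \right)} = \frac{1}{k + 0} = \frac{1}{k}$)
$t{\left(Z,q \right)} = \frac{20}{4 + Z + q}$ ($t{\left(Z,q \right)} = \frac{20}{\left(4 + Z\right) + q} = \frac{20}{4 + Z + q}$)
$-383 + j{\left(-16 \right)} t{\left(-29,-7 \right)} = -383 - 14 \frac{20}{4 - 29 - 7} = -383 - 14 \frac{20}{-32} = -383 - 14 \cdot 20 \left(- \frac{1}{32}\right) = -383 - - \frac{35}{4} = -383 + \frac{35}{4} = - \frac{1497}{4}$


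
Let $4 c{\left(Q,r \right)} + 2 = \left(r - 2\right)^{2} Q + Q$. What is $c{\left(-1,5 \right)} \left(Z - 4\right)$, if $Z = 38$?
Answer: $-102$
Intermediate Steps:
$c{\left(Q,r \right)} = - \frac{1}{2} + \frac{Q}{4} + \frac{Q \left(-2 + r\right)^{2}}{4}$ ($c{\left(Q,r \right)} = - \frac{1}{2} + \frac{\left(r - 2\right)^{2} Q + Q}{4} = - \frac{1}{2} + \frac{\left(-2 + r\right)^{2} Q + Q}{4} = - \frac{1}{2} + \frac{Q \left(-2 + r\right)^{2} + Q}{4} = - \frac{1}{2} + \frac{Q + Q \left(-2 + r\right)^{2}}{4} = - \frac{1}{2} + \left(\frac{Q}{4} + \frac{Q \left(-2 + r\right)^{2}}{4}\right) = - \frac{1}{2} + \frac{Q}{4} + \frac{Q \left(-2 + r\right)^{2}}{4}$)
$c{\left(-1,5 \right)} \left(Z - 4\right) = \left(- \frac{1}{2} + \frac{1}{4} \left(-1\right) + \frac{1}{4} \left(-1\right) \left(-2 + 5\right)^{2}\right) \left(38 - 4\right) = \left(- \frac{1}{2} - \frac{1}{4} + \frac{1}{4} \left(-1\right) 3^{2}\right) 34 = \left(- \frac{1}{2} - \frac{1}{4} + \frac{1}{4} \left(-1\right) 9\right) 34 = \left(- \frac{1}{2} - \frac{1}{4} - \frac{9}{4}\right) 34 = \left(-3\right) 34 = -102$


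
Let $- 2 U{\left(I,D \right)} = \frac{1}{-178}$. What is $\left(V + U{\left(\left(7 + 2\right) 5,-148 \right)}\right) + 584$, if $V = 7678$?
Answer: $\frac{2941273}{356} \approx 8262.0$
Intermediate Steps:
$U{\left(I,D \right)} = \frac{1}{356}$ ($U{\left(I,D \right)} = - \frac{1}{2 \left(-178\right)} = \left(- \frac{1}{2}\right) \left(- \frac{1}{178}\right) = \frac{1}{356}$)
$\left(V + U{\left(\left(7 + 2\right) 5,-148 \right)}\right) + 584 = \left(7678 + \frac{1}{356}\right) + 584 = \frac{2733369}{356} + 584 = \frac{2941273}{356}$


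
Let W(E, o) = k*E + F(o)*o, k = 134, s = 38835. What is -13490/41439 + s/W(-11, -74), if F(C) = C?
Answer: 27285905/2909454 ≈ 9.3784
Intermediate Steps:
W(E, o) = o**2 + 134*E (W(E, o) = 134*E + o*o = 134*E + o**2 = o**2 + 134*E)
-13490/41439 + s/W(-11, -74) = -13490/41439 + 38835/((-74)**2 + 134*(-11)) = -13490*1/41439 + 38835/(5476 - 1474) = -710/2181 + 38835/4002 = -710/2181 + 38835*(1/4002) = -710/2181 + 12945/1334 = 27285905/2909454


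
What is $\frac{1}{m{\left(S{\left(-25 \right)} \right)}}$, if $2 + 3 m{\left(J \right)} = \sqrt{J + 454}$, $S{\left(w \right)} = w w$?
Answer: $\frac{6}{1075} + \frac{3 \sqrt{1079}}{1075} \approx 0.097251$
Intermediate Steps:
$S{\left(w \right)} = w^{2}$
$m{\left(J \right)} = - \frac{2}{3} + \frac{\sqrt{454 + J}}{3}$ ($m{\left(J \right)} = - \frac{2}{3} + \frac{\sqrt{J + 454}}{3} = - \frac{2}{3} + \frac{\sqrt{454 + J}}{3}$)
$\frac{1}{m{\left(S{\left(-25 \right)} \right)}} = \frac{1}{- \frac{2}{3} + \frac{\sqrt{454 + \left(-25\right)^{2}}}{3}} = \frac{1}{- \frac{2}{3} + \frac{\sqrt{454 + 625}}{3}} = \frac{1}{- \frac{2}{3} + \frac{\sqrt{1079}}{3}}$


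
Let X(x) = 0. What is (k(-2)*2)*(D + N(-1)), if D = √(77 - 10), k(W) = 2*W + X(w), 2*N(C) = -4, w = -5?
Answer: 16 - 8*√67 ≈ -49.483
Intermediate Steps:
N(C) = -2 (N(C) = (½)*(-4) = -2)
k(W) = 2*W (k(W) = 2*W + 0 = 2*W)
D = √67 ≈ 8.1853
(k(-2)*2)*(D + N(-1)) = ((2*(-2))*2)*(√67 - 2) = (-4*2)*(-2 + √67) = -8*(-2 + √67) = 16 - 8*√67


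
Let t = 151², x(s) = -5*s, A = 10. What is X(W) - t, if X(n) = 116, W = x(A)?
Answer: -22685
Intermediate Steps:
W = -50 (W = -5*10 = -50)
t = 22801
X(W) - t = 116 - 1*22801 = 116 - 22801 = -22685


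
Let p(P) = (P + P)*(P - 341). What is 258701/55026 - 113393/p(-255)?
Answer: 12065865457/2787617160 ≈ 4.3284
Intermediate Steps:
p(P) = 2*P*(-341 + P) (p(P) = (2*P)*(-341 + P) = 2*P*(-341 + P))
258701/55026 - 113393/p(-255) = 258701/55026 - 113393*(-1/(510*(-341 - 255))) = 258701*(1/55026) - 113393/(2*(-255)*(-596)) = 258701/55026 - 113393/303960 = 12065865457/2787617160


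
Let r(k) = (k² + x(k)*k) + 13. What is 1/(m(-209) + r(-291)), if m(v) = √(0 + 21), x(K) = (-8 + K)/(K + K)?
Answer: 112726/9530363279 - 4*√21/28591089837 ≈ 1.1827e-5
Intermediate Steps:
x(K) = (-8 + K)/(2*K) (x(K) = (-8 + K)/((2*K)) = (-8 + K)*(1/(2*K)) = (-8 + K)/(2*K))
m(v) = √21
r(k) = 9 + k² + k/2 (r(k) = (k² + ((-8 + k)/(2*k))*k) + 13 = (k² + (-4 + k/2)) + 13 = (-4 + k² + k/2) + 13 = 9 + k² + k/2)
1/(m(-209) + r(-291)) = 1/(√21 + (9 + (-291)² + (½)*(-291))) = 1/(√21 + (9 + 84681 - 291/2)) = 1/(√21 + 169089/2) = 1/(169089/2 + √21)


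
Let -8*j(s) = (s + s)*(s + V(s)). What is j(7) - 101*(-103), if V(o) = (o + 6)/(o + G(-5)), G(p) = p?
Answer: 83035/8 ≈ 10379.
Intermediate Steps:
V(o) = (6 + o)/(-5 + o) (V(o) = (o + 6)/(o - 5) = (6 + o)/(-5 + o))
j(s) = -s*(s + (6 + s)/(-5 + s))/4 (j(s) = -(s + s)*(s + (6 + s)/(-5 + s))/8 = -2*s*(s + (6 + s)/(-5 + s))/8 = -s*(s + (6 + s)/(-5 + s))/4)
j(7) - 101*(-103) = (¼)*7*(-6 - 1*7² + 4*7)/(-5 + 7) - 101*(-103) = (¼)*7*(-6 - 1*49 + 28)/2 + 10403 = (¼)*7*(½)*(-6 - 49 + 28) + 10403 = (¼)*7*(½)*(-27) + 10403 = -189/8 + 10403 = 83035/8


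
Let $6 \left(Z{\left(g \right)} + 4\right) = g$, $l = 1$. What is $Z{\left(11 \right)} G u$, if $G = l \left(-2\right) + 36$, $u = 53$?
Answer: $- \frac{11713}{3} \approx -3904.3$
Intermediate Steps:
$Z{\left(g \right)} = -4 + \frac{g}{6}$
$G = 34$ ($G = 1 \left(-2\right) + 36 = -2 + 36 = 34$)
$Z{\left(11 \right)} G u = \left(-4 + \frac{1}{6} \cdot 11\right) 34 \cdot 53 = \left(-4 + \frac{11}{6}\right) 34 \cdot 53 = \left(- \frac{13}{6}\right) 34 \cdot 53 = \left(- \frac{221}{3}\right) 53 = - \frac{11713}{3}$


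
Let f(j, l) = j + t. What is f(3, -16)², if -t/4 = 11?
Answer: 1681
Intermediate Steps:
t = -44 (t = -4*11 = -44)
f(j, l) = -44 + j (f(j, l) = j - 44 = -44 + j)
f(3, -16)² = (-44 + 3)² = (-41)² = 1681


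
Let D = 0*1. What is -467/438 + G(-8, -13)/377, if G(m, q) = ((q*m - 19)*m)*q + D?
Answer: 284297/12702 ≈ 22.382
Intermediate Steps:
D = 0
G(m, q) = m*q*(-19 + m*q) (G(m, q) = ((q*m - 19)*m)*q + 0 = ((m*q - 19)*m)*q + 0 = ((-19 + m*q)*m)*q + 0 = (m*(-19 + m*q))*q + 0 = m*q*(-19 + m*q) + 0 = m*q*(-19 + m*q))
-467/438 + G(-8, -13)/377 = -467/438 - 8*(-13)*(-19 - 8*(-13))/377 = -467*1/438 - 8*(-13)*(-19 + 104)*(1/377) = -467/438 - 8*(-13)*85*(1/377) = -467/438 + 8840*(1/377) = -467/438 + 680/29 = 284297/12702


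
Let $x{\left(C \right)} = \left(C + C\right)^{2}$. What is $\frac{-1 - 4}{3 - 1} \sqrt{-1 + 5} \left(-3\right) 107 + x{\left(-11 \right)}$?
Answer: $2089$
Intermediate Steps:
$x{\left(C \right)} = 4 C^{2}$ ($x{\left(C \right)} = \left(2 C\right)^{2} = 4 C^{2}$)
$\frac{-1 - 4}{3 - 1} \sqrt{-1 + 5} \left(-3\right) 107 + x{\left(-11 \right)} = \frac{-1 - 4}{3 - 1} \sqrt{-1 + 5} \left(-3\right) 107 + 4 \left(-11\right)^{2} = - \frac{5}{2} \sqrt{4} \left(-3\right) 107 + 4 \cdot 121 = \left(-5\right) \frac{1}{2} \cdot 2 \left(-3\right) 107 + 484 = \left(- \frac{5}{2}\right) 2 \left(-3\right) 107 + 484 = \left(-5\right) \left(-3\right) 107 + 484 = 15 \cdot 107 + 484 = 1605 + 484 = 2089$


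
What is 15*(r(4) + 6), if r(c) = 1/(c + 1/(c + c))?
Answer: 1030/11 ≈ 93.636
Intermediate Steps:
r(c) = 1/(c + 1/(2*c))
15*(r(4) + 6) = 15*(2*4/(1 + 2*4**2) + 6) = 15*(2*4/(1 + 2*16) + 6) = 15*(2*4/(1 + 32) + 6) = 15*(2*4/33 + 6) = 15*(2*4*(1/33) + 6) = 15*(8/33 + 6) = 15*(206/33) = 1030/11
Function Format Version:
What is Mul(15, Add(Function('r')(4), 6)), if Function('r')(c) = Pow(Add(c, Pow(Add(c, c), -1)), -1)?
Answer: Rational(1030, 11) ≈ 93.636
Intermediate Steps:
Function('r')(c) = Pow(Add(c, Mul(Rational(1, 2), Pow(c, -1))), -1) (Function('r')(c) = Pow(Add(c, Pow(Mul(2, c), -1)), -1) = Pow(Add(c, Mul(Rational(1, 2), Pow(c, -1))), -1))
Mul(15, Add(Function('r')(4), 6)) = Mul(15, Add(Mul(2, 4, Pow(Add(1, Mul(2, Pow(4, 2))), -1)), 6)) = Mul(15, Add(Mul(2, 4, Pow(Add(1, Mul(2, 16)), -1)), 6)) = Mul(15, Add(Mul(2, 4, Pow(Add(1, 32), -1)), 6)) = Mul(15, Add(Mul(2, 4, Pow(33, -1)), 6)) = Mul(15, Add(Mul(2, 4, Rational(1, 33)), 6)) = Mul(15, Add(Rational(8, 33), 6)) = Mul(15, Rational(206, 33)) = Rational(1030, 11)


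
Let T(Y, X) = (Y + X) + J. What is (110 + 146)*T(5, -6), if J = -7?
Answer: -2048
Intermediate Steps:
T(Y, X) = -7 + X + Y (T(Y, X) = (Y + X) - 7 = (X + Y) - 7 = -7 + X + Y)
(110 + 146)*T(5, -6) = (110 + 146)*(-7 - 6 + 5) = 256*(-8) = -2048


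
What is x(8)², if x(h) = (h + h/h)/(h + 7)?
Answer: 9/25 ≈ 0.36000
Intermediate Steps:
x(h) = (1 + h)/(7 + h) (x(h) = (h + 1)/(7 + h) = (1 + h)/(7 + h))
x(8)² = ((1 + 8)/(7 + 8))² = (9/15)² = ((1/15)*9)² = (⅗)² = 9/25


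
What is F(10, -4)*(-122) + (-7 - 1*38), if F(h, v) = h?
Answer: -1265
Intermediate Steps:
F(10, -4)*(-122) + (-7 - 1*38) = 10*(-122) + (-7 - 1*38) = -1220 + (-7 - 38) = -1220 - 45 = -1265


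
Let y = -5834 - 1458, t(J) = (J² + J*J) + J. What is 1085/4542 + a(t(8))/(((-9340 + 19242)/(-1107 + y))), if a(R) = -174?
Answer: 3324270281/22487442 ≈ 147.83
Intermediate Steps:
t(J) = J + 2*J² (t(J) = (J² + J²) + J = 2*J² + J = J + 2*J²)
y = -7292
1085/4542 + a(t(8))/(((-9340 + 19242)/(-1107 + y))) = 1085/4542 - 174*(-1107 - 7292)/(-9340 + 19242) = 1085*(1/4542) - 174/(9902/(-8399)) = 1085/4542 - 174/(9902*(-1/8399)) = 1085/4542 - 174/(-9902/8399) = 1085/4542 - 174*(-8399/9902) = 1085/4542 + 730713/4951 = 3324270281/22487442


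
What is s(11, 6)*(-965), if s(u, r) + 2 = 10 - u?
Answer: 2895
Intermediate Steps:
s(u, r) = 8 - u (s(u, r) = -2 + (10 - u) = 8 - u)
s(11, 6)*(-965) = (8 - 1*11)*(-965) = (8 - 11)*(-965) = -3*(-965) = 2895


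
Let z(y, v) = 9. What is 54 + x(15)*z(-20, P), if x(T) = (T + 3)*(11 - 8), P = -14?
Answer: 540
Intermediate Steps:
x(T) = 9 + 3*T (x(T) = (3 + T)*3 = 9 + 3*T)
54 + x(15)*z(-20, P) = 54 + (9 + 3*15)*9 = 54 + (9 + 45)*9 = 54 + 54*9 = 54 + 486 = 540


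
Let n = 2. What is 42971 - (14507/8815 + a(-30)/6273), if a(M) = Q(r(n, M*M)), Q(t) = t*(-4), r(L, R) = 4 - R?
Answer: 57951782714/1348695 ≈ 42969.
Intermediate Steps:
Q(t) = -4*t
a(M) = -16 + 4*M**2 (a(M) = -4*(4 - M*M) = -4*(4 - M**2) = -16 + 4*M**2)
42971 - (14507/8815 + a(-30)/6273) = 42971 - (14507/8815 + (-16 + 4*(-30)**2)/6273) = 42971 - (14507*(1/8815) + (-16 + 4*900)*(1/6273)) = 42971 - (14507/8815 + (-16 + 3600)*(1/6273)) = 42971 - (14507/8815 + 3584*(1/6273)) = 42971 - (14507/8815 + 3584/6273) = 42971 - 1*2990131/1348695 = 42971 - 2990131/1348695 = 57951782714/1348695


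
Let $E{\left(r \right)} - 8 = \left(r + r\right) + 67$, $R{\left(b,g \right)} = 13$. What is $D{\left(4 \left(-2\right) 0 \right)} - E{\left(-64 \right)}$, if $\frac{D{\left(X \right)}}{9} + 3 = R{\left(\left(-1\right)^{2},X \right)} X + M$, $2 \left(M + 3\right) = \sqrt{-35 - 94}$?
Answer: $-1 + \frac{9 i \sqrt{129}}{2} \approx -1.0 + 51.11 i$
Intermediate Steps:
$E{\left(r \right)} = 75 + 2 r$ ($E{\left(r \right)} = 8 + \left(\left(r + r\right) + 67\right) = 8 + \left(2 r + 67\right) = 8 + \left(67 + 2 r\right) = 75 + 2 r$)
$M = -3 + \frac{i \sqrt{129}}{2}$ ($M = -3 + \frac{\sqrt{-35 - 94}}{2} = -3 + \frac{\sqrt{-129}}{2} = -3 + \frac{i \sqrt{129}}{2} \approx -3.0 + 5.6789 i$)
$D{\left(X \right)} = -54 + 117 X + \frac{9 i \sqrt{129}}{2}$ ($D{\left(X \right)} = -27 + 9 \left(13 X - \left(3 - \frac{i \sqrt{129}}{2}\right)\right) = -27 + 9 \left(-3 + 13 X + \frac{i \sqrt{129}}{2}\right) = -27 + \left(-27 + 117 X + \frac{9 i \sqrt{129}}{2}\right) = -54 + 117 X + \frac{9 i \sqrt{129}}{2}$)
$D{\left(4 \left(-2\right) 0 \right)} - E{\left(-64 \right)} = \left(-54 + 117 \cdot 4 \left(-2\right) 0 + \frac{9 i \sqrt{129}}{2}\right) - \left(75 + 2 \left(-64\right)\right) = \left(-54 + 117 \left(\left(-8\right) 0\right) + \frac{9 i \sqrt{129}}{2}\right) - \left(75 - 128\right) = \left(-54 + 117 \cdot 0 + \frac{9 i \sqrt{129}}{2}\right) - -53 = \left(-54 + 0 + \frac{9 i \sqrt{129}}{2}\right) + 53 = \left(-54 + \frac{9 i \sqrt{129}}{2}\right) + 53 = -1 + \frac{9 i \sqrt{129}}{2}$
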